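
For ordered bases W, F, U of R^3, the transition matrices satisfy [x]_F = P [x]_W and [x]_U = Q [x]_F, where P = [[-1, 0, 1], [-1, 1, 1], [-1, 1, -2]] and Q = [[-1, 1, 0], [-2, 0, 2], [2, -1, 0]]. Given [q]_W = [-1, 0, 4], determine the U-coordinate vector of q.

[0, -24, 5]

First [q]_F = P [q]_W = [5, 5, -7].
Then [q]_U = Q [q]_F = [0, -24, 5].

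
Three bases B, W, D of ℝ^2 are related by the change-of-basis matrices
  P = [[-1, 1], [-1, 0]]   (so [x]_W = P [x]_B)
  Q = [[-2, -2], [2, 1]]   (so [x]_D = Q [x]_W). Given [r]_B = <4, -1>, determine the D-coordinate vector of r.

Composing the changes, [r]_D = Q P [r]_B.
Q P = [[4, -2], [-3, 2]]; applying this to <4, -1> gives <18, -14>.

<18, -14>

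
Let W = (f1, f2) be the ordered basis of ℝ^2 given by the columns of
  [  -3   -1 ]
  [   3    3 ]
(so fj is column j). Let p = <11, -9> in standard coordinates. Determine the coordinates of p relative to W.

Write p = c_1 f1 + c_2 f2 and solve for the c_i.
System: -3c_1 - c_2 = 11, 3c_1 + 3c_2 = -9; solving gives c_1 = -4, c_2 = 1.
Check: -4f1 + f2 = <11, -9>.

<-4, 1>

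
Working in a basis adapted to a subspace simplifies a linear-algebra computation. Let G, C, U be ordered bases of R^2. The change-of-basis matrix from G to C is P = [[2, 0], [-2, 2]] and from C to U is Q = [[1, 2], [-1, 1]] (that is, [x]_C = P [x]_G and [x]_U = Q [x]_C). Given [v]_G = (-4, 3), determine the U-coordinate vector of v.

Composing the changes, [v]_U = Q P [v]_G.
Q P = [[-2, 4], [-4, 2]]; applying this to (-4, 3) gives (20, 22).

(20, 22)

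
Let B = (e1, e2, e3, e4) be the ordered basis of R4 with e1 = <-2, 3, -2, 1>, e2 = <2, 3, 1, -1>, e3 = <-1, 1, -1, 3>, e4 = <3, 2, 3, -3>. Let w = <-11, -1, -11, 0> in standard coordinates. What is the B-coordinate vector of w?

Write w = c_1 e1 + ... + c_4 e4 and solve for the c_i.
Gaussian elimination on [M | w] yields c = (3, 0, -4, -3).
Check: 3e1 + 0·e2 - 4e3 - 3e4 = <-11, -1, -11, 0>.

<3, 0, -4, -3>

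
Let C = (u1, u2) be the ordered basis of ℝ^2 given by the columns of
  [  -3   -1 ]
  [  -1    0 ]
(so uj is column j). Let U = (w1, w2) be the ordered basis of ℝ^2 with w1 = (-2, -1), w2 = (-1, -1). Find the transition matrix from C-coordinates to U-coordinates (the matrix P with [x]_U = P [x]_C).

Let M have columns uj and N have columns wj. Then for every x, N [x]_U = x = M [x]_C, so P = N^(-1) M.
Since det N = 1, N^(-1) has integer entries; multiplying gives P = [[2, 1], [-1, -1]].

[[2, 1], [-1, -1]]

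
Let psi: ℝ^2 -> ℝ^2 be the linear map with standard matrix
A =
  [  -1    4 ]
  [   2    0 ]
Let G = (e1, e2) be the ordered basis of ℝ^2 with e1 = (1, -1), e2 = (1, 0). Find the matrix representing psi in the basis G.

[[-2, -2], [-3, 1]]

The j-th column of [psi]_G is [psi(ej)]_G.
psi(e1) = A e1 = (-5, 2) = -2e1 - 3e2, so column 1 is (-2, -3).
Repeating for e2 and assembling the columns gives [[-2, -2], [-3, 1]].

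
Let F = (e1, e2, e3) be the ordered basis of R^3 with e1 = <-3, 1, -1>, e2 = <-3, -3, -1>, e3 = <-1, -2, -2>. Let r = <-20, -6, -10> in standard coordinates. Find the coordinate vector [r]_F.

<4, 2, 2>

Write r = c_1 e1 + ... + c_3 e3 and solve for the c_i.
Solving this 3x3 system gives c = (4, 2, 2).
Check: 4e1 + 2e2 + 2e3 = <-20, -6, -10>.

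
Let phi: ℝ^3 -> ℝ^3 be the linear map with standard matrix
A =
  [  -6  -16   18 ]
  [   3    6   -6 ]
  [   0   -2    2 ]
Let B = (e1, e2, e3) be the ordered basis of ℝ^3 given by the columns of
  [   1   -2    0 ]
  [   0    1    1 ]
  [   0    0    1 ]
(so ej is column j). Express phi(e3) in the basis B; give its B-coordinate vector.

[2, 0, 0]

Compute phi(e3) = A e3 = [2, 0, 0] in standard coordinates.
Then write this in B-coordinates: solve for y in y_1 e1 + ... + y_3 e3 = [2, 0, 0].
This gives y = [2, 0, 0], which is column 3 of [phi]_B.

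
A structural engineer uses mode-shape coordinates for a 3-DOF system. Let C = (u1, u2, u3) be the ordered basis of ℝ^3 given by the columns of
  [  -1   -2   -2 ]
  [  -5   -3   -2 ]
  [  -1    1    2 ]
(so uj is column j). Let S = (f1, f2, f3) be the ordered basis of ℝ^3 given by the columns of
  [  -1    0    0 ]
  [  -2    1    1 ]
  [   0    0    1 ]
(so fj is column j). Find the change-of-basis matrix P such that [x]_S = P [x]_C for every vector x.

Take x = uj: its C-coordinates are the j-th standard unit vector, so P e_j — column j of P — equals [uj]_S.
u1 = f1 - 2f2 - f3, giving column 1 = [1, -2, -1]; repeating for each j gives P = [[1, 2, 2], [-2, 0, 0], [-1, 1, 2]].

[[1, 2, 2], [-2, 0, 0], [-1, 1, 2]]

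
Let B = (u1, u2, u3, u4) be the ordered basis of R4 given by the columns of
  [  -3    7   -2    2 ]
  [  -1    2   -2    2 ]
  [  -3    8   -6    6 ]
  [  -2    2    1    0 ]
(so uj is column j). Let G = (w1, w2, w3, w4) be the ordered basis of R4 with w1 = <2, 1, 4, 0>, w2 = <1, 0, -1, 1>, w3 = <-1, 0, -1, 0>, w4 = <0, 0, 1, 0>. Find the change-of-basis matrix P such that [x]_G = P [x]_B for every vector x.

Let M have columns uj and N have columns wj. Then for every x, N [x]_G = x = M [x]_B, so P = N^(-1) M.
Since det N = 1, N^(-1) has integer entries; multiplying gives P = [[-1, 2, -2, 2], [-2, 2, 1, 0], [-1, -1, -1, 2], [-2, 1, 2, 0]].

[[-1, 2, -2, 2], [-2, 2, 1, 0], [-1, -1, -1, 2], [-2, 1, 2, 0]]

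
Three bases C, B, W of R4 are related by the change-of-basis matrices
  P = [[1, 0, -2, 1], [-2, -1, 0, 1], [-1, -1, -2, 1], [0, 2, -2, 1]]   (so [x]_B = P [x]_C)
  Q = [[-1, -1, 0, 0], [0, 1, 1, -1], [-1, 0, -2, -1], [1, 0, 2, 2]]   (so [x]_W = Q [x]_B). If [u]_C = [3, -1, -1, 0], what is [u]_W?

Apply P to get B-coordinates [5, -5, 0, 0], then Q to get W-coordinates.
The result is [u]_W = [0, -5, -5, 5].

[0, -5, -5, 5]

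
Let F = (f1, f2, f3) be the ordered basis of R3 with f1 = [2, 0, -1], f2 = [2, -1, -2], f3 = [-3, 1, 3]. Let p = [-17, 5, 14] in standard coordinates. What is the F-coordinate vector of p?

We seek scalars with c_1 f1 + ... + c_3 f3 = p; equivalently solve M c = p where the columns of M are f1, ..., f3.
Solving this 3x3 system gives c = (-3, -4, 1).
Check: -3f1 - 4f2 + f3 = [-17, 5, 14].

[-3, -4, 1]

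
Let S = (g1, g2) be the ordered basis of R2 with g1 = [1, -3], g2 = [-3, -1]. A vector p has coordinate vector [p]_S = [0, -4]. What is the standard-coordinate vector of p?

[12, 4]

The coordinates say p = 0·g1 - 4g2; adding the scaled basis vectors gives [12, 4].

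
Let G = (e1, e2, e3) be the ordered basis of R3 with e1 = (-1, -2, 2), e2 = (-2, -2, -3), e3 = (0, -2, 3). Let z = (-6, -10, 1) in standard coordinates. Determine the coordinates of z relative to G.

(2, 2, 1)

We seek scalars with c_1 e1 + ... + c_3 e3 = z; equivalently solve M c = z where the columns of M are e1, ..., e3.
Gaussian elimination on [M | z] yields c = (2, 2, 1).
Check: 2e1 + 2e2 + e3 = (-6, -10, 1).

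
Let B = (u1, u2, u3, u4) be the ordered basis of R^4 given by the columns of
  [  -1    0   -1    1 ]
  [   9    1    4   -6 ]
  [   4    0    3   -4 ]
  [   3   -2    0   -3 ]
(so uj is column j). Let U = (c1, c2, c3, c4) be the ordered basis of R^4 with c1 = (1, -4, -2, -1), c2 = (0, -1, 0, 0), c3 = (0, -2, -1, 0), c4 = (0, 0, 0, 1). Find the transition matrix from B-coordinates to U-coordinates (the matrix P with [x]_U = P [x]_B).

[[-1, 0, -1, 1], [-1, -1, 2, -2], [-2, 0, -1, 2], [2, -2, -1, -2]]

Take x = uj: its B-coordinates are the j-th standard unit vector, so P e_j — column j of P — equals [uj]_U.
u1 = -c1 - c2 - 2c3 + 2c4, giving column 1 = (-1, -1, -2, 2); repeating for each j gives P = [[-1, 0, -1, 1], [-1, -1, 2, -2], [-2, 0, -1, 2], [2, -2, -1, -2]].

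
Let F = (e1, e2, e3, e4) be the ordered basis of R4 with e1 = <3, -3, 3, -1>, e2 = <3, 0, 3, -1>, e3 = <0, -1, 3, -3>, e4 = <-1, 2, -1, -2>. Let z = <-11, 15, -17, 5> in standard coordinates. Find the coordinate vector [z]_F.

<-3, 0, -2, 2>

We seek scalars with c_1 e1 + ... + c_4 e4 = z; equivalently solve M c = z where the columns of M are e1, ..., e4.
Solving this 4x4 system gives c = (-3, 0, -2, 2).
Check: -3e1 + 0·e2 - 2e3 + 2e4 = <-11, 15, -17, 5>.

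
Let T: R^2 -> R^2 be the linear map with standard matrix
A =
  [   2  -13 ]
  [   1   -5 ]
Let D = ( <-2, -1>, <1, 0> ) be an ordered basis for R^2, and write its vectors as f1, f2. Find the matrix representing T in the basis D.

[[-3, -1], [3, 0]]

With P the matrix whose columns are f1, f2, [T]_D = P^(-1) A P.
Column by column: T(f1) = A f1 = <9, 3>; its D-coordinates <-3, 3> give column 1.
Continuing for each basis vector yields [T]_D = [[-3, -1], [3, 0]].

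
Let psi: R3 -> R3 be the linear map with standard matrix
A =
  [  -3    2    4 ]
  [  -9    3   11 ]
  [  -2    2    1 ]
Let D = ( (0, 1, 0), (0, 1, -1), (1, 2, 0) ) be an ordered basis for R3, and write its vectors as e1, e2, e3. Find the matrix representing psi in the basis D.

With P the matrix whose columns are e1, ..., e3, [psi]_D = P^(-1) A P.
Column by column: psi(e1) = A e1 = (2, 3, 2); its D-coordinates (1, -2, 2) give column 1.
Continuing for each basis vector yields [psi]_D = [[1, -3, -3], [-2, -1, -2], [2, -2, 1]].

[[1, -3, -3], [-2, -1, -2], [2, -2, 1]]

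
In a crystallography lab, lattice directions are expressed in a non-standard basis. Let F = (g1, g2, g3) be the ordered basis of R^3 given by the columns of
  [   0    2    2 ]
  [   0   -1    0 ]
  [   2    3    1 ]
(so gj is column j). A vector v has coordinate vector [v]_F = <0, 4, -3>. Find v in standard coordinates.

v = M [v]_F, where M has columns g1, ..., g3.
Carrying out the matrix-vector product, v = <2, -4, 9>.

<2, -4, 9>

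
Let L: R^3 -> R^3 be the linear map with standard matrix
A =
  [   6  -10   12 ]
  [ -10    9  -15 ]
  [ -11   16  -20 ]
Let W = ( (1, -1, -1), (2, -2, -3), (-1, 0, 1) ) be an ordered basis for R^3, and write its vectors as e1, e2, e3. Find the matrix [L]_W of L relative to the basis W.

Let P have columns e1, ..., e3. Then [L]_W = P^(-1) A P.
Here det P = -1, so P^(-1) is integer; computing A P first and then P^(-1)(A P) gives [[-2, -3, -1], [3, -2, 3], [0, -3, -1]].

[[-2, -3, -1], [3, -2, 3], [0, -3, -1]]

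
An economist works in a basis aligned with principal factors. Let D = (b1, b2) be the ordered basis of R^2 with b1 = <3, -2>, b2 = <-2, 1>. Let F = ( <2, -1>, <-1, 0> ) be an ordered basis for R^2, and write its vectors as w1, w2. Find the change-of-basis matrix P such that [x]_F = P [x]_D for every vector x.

Take x = bj: its D-coordinates are the j-th standard unit vector, so P e_j — column j of P — equals [bj]_F.
b1 = 2w1 + w2, giving column 1 = <2, 1>; repeating for each j gives P = [[2, -1], [1, 0]].

[[2, -1], [1, 0]]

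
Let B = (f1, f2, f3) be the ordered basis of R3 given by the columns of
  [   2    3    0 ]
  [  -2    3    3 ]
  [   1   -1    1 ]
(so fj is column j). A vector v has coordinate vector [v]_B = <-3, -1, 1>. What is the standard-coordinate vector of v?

The coordinates say v = -3f1 - f2 + f3; adding the scaled basis vectors gives <-9, 6, -1>.

<-9, 6, -1>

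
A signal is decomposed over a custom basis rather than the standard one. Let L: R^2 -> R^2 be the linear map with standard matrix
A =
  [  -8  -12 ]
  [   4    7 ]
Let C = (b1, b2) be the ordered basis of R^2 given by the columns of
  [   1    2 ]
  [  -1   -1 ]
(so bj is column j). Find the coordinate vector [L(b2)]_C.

Column 2 of [L]_C is the C-coordinate vector of L(b2).
In standard coordinates L(b2) = A b2 = <-4, 1>.
Converting to C: <-4, 1> = 2b1 - 3b2, so the coordinate vector is <2, -3>.

<2, -3>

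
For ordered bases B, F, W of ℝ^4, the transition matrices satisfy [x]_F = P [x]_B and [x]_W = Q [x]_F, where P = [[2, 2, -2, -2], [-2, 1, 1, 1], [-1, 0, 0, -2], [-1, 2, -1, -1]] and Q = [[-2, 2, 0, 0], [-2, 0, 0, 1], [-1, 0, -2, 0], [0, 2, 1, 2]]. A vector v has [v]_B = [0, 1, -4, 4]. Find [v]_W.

Apply P to get F-coordinates [2, 1, -8, 2], then Q to get W-coordinates.
The result is [v]_W = [-2, -2, 14, -2].

[-2, -2, 14, -2]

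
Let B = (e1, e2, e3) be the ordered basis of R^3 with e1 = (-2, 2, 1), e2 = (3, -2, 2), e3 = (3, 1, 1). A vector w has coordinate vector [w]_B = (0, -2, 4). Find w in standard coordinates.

(6, 8, 0)

The coordinates say w = 0·e1 - 2e2 + 4e3; adding the scaled basis vectors gives (6, 8, 0).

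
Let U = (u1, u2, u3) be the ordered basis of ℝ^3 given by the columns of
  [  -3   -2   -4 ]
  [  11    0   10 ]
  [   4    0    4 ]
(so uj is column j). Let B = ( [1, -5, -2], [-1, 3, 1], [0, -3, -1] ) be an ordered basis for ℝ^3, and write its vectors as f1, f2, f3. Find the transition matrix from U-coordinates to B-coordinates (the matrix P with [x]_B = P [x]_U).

Let M have columns uj and N have columns fj. Then for every x, N [x]_B = x = M [x]_U, so P = N^(-1) M.
Since det N = -1, N^(-1) has integer entries; multiplying gives P = [[-1, 0, -2], [2, 2, 2], [0, 2, 2]].

[[-1, 0, -2], [2, 2, 2], [0, 2, 2]]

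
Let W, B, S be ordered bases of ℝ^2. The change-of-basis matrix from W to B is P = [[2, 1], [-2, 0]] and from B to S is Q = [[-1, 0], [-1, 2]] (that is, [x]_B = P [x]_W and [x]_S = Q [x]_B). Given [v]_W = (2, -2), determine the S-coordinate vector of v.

(-2, -10)

Composing the changes, [v]_S = Q P [v]_W.
Q P = [[-2, -1], [-6, -1]]; applying this to (2, -2) gives (-2, -10).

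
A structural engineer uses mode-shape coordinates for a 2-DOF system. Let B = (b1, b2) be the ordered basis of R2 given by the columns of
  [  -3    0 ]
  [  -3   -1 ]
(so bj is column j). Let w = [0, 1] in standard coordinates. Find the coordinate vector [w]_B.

[0, -1]

We seek scalars with c_1 b1 + c_2 b2 = w; equivalently solve M c = w where the columns of M are b1, b2.
System: -3c_1 + 0c_2 = 0, -3c_1 - c_2 = 1; solving gives c_1 = 0, c_2 = -1.
Check: 0·b1 - b2 = [0, 1].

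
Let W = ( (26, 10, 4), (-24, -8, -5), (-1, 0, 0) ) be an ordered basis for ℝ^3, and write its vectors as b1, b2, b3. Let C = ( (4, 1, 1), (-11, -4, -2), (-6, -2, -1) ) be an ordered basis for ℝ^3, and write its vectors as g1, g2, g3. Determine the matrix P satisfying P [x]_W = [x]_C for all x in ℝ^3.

Let M have columns bj and N have columns gj. Then for every x, N [x]_C = x = M [x]_W, so P = N^(-1) M.
Since det N = -1, N^(-1) has integer entries; multiplying gives P = [[-2, -2, 0], [-2, 2, -1], [-2, -1, 2]].

[[-2, -2, 0], [-2, 2, -1], [-2, -1, 2]]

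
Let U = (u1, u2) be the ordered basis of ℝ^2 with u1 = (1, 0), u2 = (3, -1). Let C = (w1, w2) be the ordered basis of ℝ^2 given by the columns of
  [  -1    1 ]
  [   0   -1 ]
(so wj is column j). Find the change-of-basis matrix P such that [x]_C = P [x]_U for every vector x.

[[-1, -2], [0, 1]]

Column j of P is [uj]_C, since P maps U-coordinates to C-coordinates.
Expressing u1 in C: u1 = -w1 + 0·w2, so column 1 of P is (-1, 0).
Doing the same for each uj gives P = [[-1, -2], [0, 1]].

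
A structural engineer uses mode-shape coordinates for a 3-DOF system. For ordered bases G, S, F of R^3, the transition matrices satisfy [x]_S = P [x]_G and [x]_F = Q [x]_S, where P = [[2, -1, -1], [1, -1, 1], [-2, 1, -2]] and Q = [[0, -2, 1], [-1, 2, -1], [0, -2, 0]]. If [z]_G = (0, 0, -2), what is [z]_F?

(8, -10, 4)

First [z]_S = P [z]_G = (2, -2, 4).
Then [z]_F = Q [z]_S = (8, -10, 4).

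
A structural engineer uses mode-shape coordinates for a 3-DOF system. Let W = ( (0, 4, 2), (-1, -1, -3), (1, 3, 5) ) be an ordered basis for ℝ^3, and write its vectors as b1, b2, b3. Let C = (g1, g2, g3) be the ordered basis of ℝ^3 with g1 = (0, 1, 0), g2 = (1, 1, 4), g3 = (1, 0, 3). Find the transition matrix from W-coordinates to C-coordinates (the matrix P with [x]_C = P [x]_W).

[[2, -1, 1], [2, 0, 2], [-2, -1, -1]]

Column j of P is [bj]_C, since P maps W-coordinates to C-coordinates.
Expressing b1 in C: b1 = 2g1 + 2g2 - 2g3, so column 1 of P is (2, 2, -2).
Doing the same for each bj gives P = [[2, -1, 1], [2, 0, 2], [-2, -1, -1]].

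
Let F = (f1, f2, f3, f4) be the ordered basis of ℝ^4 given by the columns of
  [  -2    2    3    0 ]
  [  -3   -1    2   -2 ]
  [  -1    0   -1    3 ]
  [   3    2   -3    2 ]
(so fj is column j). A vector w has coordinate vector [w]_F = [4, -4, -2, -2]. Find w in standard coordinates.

[-22, -8, -8, 6]

w = M [w]_F, where M has columns f1, ..., f4.
Carrying out the matrix-vector product, w = [-22, -8, -8, 6].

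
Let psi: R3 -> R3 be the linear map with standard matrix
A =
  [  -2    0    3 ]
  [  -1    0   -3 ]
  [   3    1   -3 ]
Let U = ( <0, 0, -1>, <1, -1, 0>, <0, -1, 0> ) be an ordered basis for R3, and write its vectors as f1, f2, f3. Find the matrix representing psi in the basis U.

[[-3, -2, 1], [-3, -2, 0], [0, 3, 0]]

With P the matrix whose columns are f1, ..., f3, [psi]_U = P^(-1) A P.
Column by column: psi(f1) = A f1 = <-3, 3, 3>; its U-coordinates <-3, -3, 0> give column 1.
Continuing for each basis vector yields [psi]_U = [[-3, -2, 1], [-3, -2, 0], [0, 3, 0]].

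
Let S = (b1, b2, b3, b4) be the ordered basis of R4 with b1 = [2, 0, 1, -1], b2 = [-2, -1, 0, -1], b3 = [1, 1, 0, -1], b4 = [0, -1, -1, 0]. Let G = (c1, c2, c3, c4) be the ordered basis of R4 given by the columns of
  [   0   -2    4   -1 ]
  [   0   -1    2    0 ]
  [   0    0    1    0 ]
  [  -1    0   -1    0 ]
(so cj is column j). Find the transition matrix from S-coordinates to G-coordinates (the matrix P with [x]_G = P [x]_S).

[[0, 1, 1, 1], [2, 1, -1, -1], [1, 0, 0, -1], [-2, 0, 1, -2]]

Column j of P is [bj]_G, since P maps S-coordinates to G-coordinates.
Expressing b1 in G: b1 = 0·c1 + 2c2 + c3 - 2c4, so column 1 of P is [0, 2, 1, -2].
Doing the same for each bj gives P = [[0, 1, 1, 1], [2, 1, -1, -1], [1, 0, 0, -1], [-2, 0, 1, -2]].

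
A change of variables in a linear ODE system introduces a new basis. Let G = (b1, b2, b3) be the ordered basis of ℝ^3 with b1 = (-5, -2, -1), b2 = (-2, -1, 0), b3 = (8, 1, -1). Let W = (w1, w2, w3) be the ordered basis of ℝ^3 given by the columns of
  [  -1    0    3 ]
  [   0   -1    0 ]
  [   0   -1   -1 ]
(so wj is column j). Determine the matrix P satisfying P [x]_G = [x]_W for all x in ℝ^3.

[[2, -1, -2], [2, 1, -1], [-1, -1, 2]]

Column j of P is [bj]_W, since P maps G-coordinates to W-coordinates.
Expressing b1 in W: b1 = 2w1 + 2w2 - w3, so column 1 of P is (2, 2, -1).
Doing the same for each bj gives P = [[2, -1, -2], [2, 1, -1], [-1, -1, 2]].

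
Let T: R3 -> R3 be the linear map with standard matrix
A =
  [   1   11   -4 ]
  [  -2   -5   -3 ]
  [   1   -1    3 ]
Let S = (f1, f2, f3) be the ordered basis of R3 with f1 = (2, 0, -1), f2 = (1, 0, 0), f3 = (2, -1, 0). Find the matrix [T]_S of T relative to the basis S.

[[1, -1, -3], [2, -1, -1], [1, 2, -1]]

With P the matrix whose columns are f1, ..., f3, [T]_S = P^(-1) A P.
Column by column: T(f1) = A f1 = (6, -1, -1); its S-coordinates (1, 2, 1) give column 1.
Continuing for each basis vector yields [T]_S = [[1, -1, -3], [2, -1, -1], [1, 2, -1]].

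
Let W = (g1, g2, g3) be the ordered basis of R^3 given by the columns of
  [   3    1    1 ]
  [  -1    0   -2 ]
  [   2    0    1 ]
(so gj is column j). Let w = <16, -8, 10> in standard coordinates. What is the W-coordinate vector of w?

We seek scalars with c_1 g1 + ... + c_3 g3 = w; equivalently solve M c = w where the columns of M are g1, ..., g3.
Gaussian elimination on [M | w] yields c = (4, 2, 2).
Check: 4g1 + 2g2 + 2g3 = <16, -8, 10>.

<4, 2, 2>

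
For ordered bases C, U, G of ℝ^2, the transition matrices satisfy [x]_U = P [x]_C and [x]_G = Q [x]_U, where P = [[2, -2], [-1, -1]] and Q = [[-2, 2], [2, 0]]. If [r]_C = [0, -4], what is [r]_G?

Composing the changes, [r]_G = Q P [r]_C.
Q P = [[-6, 2], [4, -4]]; applying this to [0, -4] gives [-8, 16].

[-8, 16]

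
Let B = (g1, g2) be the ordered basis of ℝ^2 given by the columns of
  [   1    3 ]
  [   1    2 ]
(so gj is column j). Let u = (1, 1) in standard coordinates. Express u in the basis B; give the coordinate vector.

[u]_B is the unique c with M c = u, where M has columns g1, g2.
System: c_1 + 3c_2 = 1, c_1 + 2c_2 = 1; solving gives c_1 = 1, c_2 = 0.
Check: g1 + 0·g2 = (1, 1).

(1, 0)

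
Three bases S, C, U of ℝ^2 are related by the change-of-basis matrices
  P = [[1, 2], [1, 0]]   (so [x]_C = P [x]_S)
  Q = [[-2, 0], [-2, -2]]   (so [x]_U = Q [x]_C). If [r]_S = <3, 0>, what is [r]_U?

Composing the changes, [r]_U = Q P [r]_S.
Q P = [[-2, -4], [-4, -4]]; applying this to <3, 0> gives <-6, -12>.

<-6, -12>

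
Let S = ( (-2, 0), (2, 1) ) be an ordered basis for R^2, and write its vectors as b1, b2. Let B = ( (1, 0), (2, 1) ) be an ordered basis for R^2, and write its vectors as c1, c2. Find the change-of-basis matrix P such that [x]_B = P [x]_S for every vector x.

[[-2, 0], [0, 1]]

Let M have columns bj and N have columns cj. Then for every x, N [x]_B = x = M [x]_S, so P = N^(-1) M.
Since det N = 1, N^(-1) has integer entries; multiplying gives P = [[-2, 0], [0, 1]].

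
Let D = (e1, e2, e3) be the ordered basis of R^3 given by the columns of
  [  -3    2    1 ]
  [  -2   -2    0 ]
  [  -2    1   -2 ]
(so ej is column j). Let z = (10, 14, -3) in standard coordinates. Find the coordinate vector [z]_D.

[z]_D is the unique c with M c = z, where M has columns e1, ..., e3.
Gaussian elimination on [M | z] yields c = (-4, -3, 4).
Check: -4e1 - 3e2 + 4e3 = (10, 14, -3).

(-4, -3, 4)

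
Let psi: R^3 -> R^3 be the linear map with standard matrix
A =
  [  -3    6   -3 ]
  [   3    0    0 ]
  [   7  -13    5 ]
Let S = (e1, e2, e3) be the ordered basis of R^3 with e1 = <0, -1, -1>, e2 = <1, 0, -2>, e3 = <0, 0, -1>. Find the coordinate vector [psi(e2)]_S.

Compute psi(e2) = A e2 = <3, 3, -3> in standard coordinates.
Then write this in S-coordinates: solve for y in y_1 e1 + ... + y_3 e3 = <3, 3, -3>.
This gives y = <-3, 3, 0>, which is column 2 of [psi]_S.

<-3, 3, 0>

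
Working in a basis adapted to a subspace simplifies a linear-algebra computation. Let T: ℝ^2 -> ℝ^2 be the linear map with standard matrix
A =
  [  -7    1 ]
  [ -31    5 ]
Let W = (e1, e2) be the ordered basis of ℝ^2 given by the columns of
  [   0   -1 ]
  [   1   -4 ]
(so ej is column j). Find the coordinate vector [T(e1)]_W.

<1, -1>

Column 1 of [T]_W is the W-coordinate vector of T(e1).
In standard coordinates T(e1) = A e1 = <1, 5>.
Converting to W: <1, 5> = e1 - e2, so the coordinate vector is <1, -1>.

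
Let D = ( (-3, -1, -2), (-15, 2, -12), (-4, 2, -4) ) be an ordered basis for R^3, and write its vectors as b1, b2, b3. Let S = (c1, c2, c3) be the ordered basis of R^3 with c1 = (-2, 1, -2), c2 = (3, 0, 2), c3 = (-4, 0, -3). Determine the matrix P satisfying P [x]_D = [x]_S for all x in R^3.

Column j of P is [bj]_S, since P maps D-coordinates to S-coordinates.
Expressing b1 in S: b1 = -c1 + c2 + 2c3, so column 1 of P is (-1, 1, 2).
Doing the same for each bj gives P = [[-1, 2, 2], [1, -1, 0], [2, 2, 0]].

[[-1, 2, 2], [1, -1, 0], [2, 2, 0]]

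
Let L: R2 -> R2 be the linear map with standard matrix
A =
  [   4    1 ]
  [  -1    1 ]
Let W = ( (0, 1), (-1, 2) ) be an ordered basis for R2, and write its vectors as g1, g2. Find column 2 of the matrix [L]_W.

Compute L(g2) = A g2 = (-2, 3) in standard coordinates.
Then write this in W-coordinates: solve for y in y_1 g1 + y_2 g2 = (-2, 3).
This gives y = (-1, 2), which is column 2 of [L]_W.

(-1, 2)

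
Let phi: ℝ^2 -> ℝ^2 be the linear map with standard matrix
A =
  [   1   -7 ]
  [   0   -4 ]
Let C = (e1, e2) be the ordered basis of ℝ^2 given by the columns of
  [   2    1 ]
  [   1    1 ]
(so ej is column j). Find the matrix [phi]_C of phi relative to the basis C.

Let P have columns e1, e2. Then [phi]_C = P^(-1) A P.
Here det P = 1, so P^(-1) is integer; computing A P first and then P^(-1)(A P) gives [[-1, -2], [-3, -2]].

[[-1, -2], [-3, -2]]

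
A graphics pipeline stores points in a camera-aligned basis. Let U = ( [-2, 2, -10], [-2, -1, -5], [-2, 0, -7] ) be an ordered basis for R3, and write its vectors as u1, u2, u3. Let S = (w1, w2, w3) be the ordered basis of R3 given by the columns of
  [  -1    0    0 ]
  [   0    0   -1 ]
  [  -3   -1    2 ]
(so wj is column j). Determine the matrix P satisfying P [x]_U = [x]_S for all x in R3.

Let M have columns uj and N have columns wj. Then for every x, N [x]_S = x = M [x]_U, so P = N^(-1) M.
Since det N = 1, N^(-1) has integer entries; multiplying gives P = [[2, 2, 2], [0, 1, 1], [-2, 1, 0]].

[[2, 2, 2], [0, 1, 1], [-2, 1, 0]]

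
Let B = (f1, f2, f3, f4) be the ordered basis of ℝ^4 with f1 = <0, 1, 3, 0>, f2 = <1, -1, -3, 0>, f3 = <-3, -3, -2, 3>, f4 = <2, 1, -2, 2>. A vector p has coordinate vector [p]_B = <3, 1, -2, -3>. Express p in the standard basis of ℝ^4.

p = M [p]_B, where M has columns f1, ..., f4.
Carrying out the matrix-vector product, p = <1, 5, 16, -12>.

<1, 5, 16, -12>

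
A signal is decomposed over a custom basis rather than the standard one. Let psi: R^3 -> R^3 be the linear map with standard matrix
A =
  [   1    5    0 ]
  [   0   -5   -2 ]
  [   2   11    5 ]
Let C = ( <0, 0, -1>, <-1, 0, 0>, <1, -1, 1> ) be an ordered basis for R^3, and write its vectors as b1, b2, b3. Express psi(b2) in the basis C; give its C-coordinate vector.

Compute psi(b2) = A b2 = <-1, 0, -2> in standard coordinates.
Then write this in C-coordinates: solve for y in y_1 b1 + ... + y_3 b3 = <-1, 0, -2>.
This gives y = <2, 1, 0>, which is column 2 of [psi]_C.

<2, 1, 0>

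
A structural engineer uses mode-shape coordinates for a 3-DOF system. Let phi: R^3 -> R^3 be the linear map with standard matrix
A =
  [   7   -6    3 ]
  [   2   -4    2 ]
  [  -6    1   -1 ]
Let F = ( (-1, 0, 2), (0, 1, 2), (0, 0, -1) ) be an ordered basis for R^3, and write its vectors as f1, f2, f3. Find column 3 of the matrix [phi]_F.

Column 3 of [phi]_F is the F-coordinate vector of phi(f3).
In standard coordinates phi(f3) = A f3 = (-3, -2, 1).
Converting to F: (-3, -2, 1) = 3f1 - 2f2 + f3, so the coordinate vector is (3, -2, 1).

(3, -2, 1)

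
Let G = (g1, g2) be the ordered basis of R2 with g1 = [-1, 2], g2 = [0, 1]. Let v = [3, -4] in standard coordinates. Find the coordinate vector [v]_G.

We seek scalars with c_1 g1 + c_2 g2 = v; equivalently solve M c = v where the columns of M are g1, g2.
System: -c_1 + 0c_2 = 3, 2c_1 + c_2 = -4; solving gives c_1 = -3, c_2 = 2.
Check: -3g1 + 2g2 = [3, -4].

[-3, 2]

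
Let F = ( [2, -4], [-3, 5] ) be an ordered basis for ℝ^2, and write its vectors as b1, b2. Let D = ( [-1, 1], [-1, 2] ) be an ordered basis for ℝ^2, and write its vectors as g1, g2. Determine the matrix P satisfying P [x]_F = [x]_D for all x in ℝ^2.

[[0, 1], [-2, 2]]

Column j of P is [bj]_D, since P maps F-coordinates to D-coordinates.
Expressing b1 in D: b1 = 0·g1 - 2g2, so column 1 of P is [0, -2].
Doing the same for each bj gives P = [[0, 1], [-2, 2]].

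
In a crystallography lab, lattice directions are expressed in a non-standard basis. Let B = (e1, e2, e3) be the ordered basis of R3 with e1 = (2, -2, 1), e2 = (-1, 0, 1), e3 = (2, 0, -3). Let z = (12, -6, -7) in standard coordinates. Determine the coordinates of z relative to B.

(3, 2, 4)

Write z = c_1 e1 + ... + c_3 e3 and solve for the c_i.
Row-reducing the augmented matrix [M | z] gives c = (3, 2, 4).
Check: 3e1 + 2e2 + 4e3 = (12, -6, -7).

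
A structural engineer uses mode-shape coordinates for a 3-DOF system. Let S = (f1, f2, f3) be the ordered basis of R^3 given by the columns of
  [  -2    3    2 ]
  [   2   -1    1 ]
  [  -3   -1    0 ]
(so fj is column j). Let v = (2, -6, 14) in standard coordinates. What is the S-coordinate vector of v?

We seek scalars with c_1 f1 + ... + c_3 f3 = v; equivalently solve M c = v where the columns of M are f1, ..., f3.
Row-reducing the augmented matrix [M | v] gives c = (-4, -2, 0).
Check: -4f1 - 2f2 + 0·f3 = (2, -6, 14).

(-4, -2, 0)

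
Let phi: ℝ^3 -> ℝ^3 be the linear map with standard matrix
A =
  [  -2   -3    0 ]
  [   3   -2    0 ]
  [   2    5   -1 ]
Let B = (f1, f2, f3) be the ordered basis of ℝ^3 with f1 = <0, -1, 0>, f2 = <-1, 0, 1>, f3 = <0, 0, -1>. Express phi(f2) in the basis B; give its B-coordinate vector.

<3, -2, 1>

Column 2 of [phi]_B is the B-coordinate vector of phi(f2).
In standard coordinates phi(f2) = A f2 = <2, -3, -3>.
Converting to B: <2, -3, -3> = 3f1 - 2f2 + f3, so the coordinate vector is <3, -2, 1>.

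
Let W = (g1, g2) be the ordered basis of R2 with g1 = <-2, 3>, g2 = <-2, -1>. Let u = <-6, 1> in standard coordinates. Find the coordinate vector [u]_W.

We seek scalars with c_1 g1 + c_2 g2 = u; equivalently solve M c = u where the columns of M are g1, g2.
System: -2c_1 - 2c_2 = -6, 3c_1 - c_2 = 1; solving gives c_1 = 1, c_2 = 2.
Check: g1 + 2g2 = <-6, 1>.

<1, 2>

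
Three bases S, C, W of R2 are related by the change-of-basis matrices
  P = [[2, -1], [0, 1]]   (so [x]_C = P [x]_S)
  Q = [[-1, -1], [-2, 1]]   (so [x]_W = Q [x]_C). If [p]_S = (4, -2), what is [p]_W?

Apply P to get C-coordinates (10, -2), then Q to get W-coordinates.
The result is [p]_W = (-8, -22).

(-8, -22)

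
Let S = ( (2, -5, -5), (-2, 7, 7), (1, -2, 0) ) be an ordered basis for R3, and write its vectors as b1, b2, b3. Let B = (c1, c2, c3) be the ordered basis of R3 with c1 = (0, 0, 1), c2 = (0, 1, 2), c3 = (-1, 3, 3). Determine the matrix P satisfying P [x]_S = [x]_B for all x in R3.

[[-1, -1, 1], [1, 1, 1], [-2, 2, -1]]

Let M have columns bj and N have columns cj. Then for every x, N [x]_B = x = M [x]_S, so P = N^(-1) M.
Since det N = 1, N^(-1) has integer entries; multiplying gives P = [[-1, -1, 1], [1, 1, 1], [-2, 2, -1]].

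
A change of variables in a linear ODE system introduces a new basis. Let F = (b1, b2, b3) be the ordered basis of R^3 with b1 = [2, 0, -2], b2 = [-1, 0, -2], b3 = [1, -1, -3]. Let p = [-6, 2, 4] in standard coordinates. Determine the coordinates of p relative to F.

[p]_F is the unique c with M c = p, where M has columns b1, ..., b3.
Row-reducing the augmented matrix [M | p] gives c = (-1, 2, -2).
Check: -b1 + 2b2 - 2b3 = [-6, 2, 4].

[-1, 2, -2]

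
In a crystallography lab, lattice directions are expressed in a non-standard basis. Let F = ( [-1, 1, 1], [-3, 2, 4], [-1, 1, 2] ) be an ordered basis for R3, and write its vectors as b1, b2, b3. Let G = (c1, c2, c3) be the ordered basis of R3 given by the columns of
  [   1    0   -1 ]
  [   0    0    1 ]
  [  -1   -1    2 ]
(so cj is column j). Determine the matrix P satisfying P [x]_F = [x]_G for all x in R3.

[[0, -1, 0], [1, 1, 0], [1, 2, 1]]

Take x = bj: its F-coordinates are the j-th standard unit vector, so P e_j — column j of P — equals [bj]_G.
b1 = 0·c1 + c2 + c3, giving column 1 = [0, 1, 1]; repeating for each j gives P = [[0, -1, 0], [1, 1, 0], [1, 2, 1]].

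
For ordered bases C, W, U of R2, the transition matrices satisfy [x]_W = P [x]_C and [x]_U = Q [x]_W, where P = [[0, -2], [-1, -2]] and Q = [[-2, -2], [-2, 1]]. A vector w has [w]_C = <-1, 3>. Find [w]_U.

<22, 7>

Apply P to get W-coordinates <-6, -5>, then Q to get U-coordinates.
The result is [w]_U = <22, 7>.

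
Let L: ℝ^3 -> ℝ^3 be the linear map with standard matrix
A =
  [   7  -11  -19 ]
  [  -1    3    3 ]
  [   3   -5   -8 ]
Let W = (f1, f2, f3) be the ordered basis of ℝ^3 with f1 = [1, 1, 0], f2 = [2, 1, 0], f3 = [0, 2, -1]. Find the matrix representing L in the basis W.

[[0, 3, 1], [-2, 0, -2], [2, -1, 2]]

With P the matrix whose columns are f1, ..., f3, [L]_W = P^(-1) A P.
Column by column: L(f1) = A f1 = [-4, 2, -2]; its W-coordinates [0, -2, 2] give column 1.
Continuing for each basis vector yields [L]_W = [[0, 3, 1], [-2, 0, -2], [2, -1, 2]].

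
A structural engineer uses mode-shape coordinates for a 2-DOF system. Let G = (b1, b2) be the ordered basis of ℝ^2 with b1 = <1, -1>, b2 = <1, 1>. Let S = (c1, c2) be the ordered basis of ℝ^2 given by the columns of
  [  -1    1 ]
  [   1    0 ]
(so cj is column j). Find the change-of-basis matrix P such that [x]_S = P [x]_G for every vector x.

Let M have columns bj and N have columns cj. Then for every x, N [x]_S = x = M [x]_G, so P = N^(-1) M.
Since det N = -1, N^(-1) has integer entries; multiplying gives P = [[-1, 1], [0, 2]].

[[-1, 1], [0, 2]]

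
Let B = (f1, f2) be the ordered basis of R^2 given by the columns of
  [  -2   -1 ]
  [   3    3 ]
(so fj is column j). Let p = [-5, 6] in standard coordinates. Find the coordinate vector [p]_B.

Write p = c_1 f1 + c_2 f2 and solve for the c_i.
System: -2c_1 - c_2 = -5, 3c_1 + 3c_2 = 6; solving gives c_1 = 3, c_2 = -1.
Check: 3f1 - f2 = [-5, 6].

[3, -1]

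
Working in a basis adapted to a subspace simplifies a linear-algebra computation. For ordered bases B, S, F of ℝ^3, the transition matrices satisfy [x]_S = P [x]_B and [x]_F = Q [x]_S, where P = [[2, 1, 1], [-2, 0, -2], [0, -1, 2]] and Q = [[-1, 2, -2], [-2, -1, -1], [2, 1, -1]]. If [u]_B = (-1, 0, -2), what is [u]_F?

Apply P to get S-coordinates (-4, 6, -4), then Q to get F-coordinates.
The result is [u]_F = (24, 6, 2).

(24, 6, 2)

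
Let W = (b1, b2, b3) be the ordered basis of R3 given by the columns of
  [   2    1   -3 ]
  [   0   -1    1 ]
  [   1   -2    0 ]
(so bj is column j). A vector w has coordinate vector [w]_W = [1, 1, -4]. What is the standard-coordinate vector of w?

[15, -5, -1]

w = M [w]_W, where M has columns b1, ..., b3.
Carrying out the matrix-vector product, w = [15, -5, -1].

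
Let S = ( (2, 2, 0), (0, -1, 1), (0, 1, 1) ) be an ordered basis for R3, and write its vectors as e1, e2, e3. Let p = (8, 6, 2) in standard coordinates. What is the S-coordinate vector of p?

We seek scalars with c_1 e1 + ... + c_3 e3 = p; equivalently solve M c = p where the columns of M are e1, ..., e3.
Solving this 3x3 system gives c = (4, 2, 0).
Check: 4e1 + 2e2 + 0·e3 = (8, 6, 2).

(4, 2, 0)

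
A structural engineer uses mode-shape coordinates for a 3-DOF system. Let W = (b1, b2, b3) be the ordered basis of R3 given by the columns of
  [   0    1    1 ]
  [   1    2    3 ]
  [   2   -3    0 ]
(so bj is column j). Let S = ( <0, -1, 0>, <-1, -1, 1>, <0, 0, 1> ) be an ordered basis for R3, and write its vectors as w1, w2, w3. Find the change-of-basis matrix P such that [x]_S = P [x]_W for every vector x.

[[-1, -1, -2], [0, -1, -1], [2, -2, 1]]

Let M have columns bj and N have columns wj. Then for every x, N [x]_S = x = M [x]_W, so P = N^(-1) M.
Since det N = -1, N^(-1) has integer entries; multiplying gives P = [[-1, -1, -2], [0, -1, -1], [2, -2, 1]].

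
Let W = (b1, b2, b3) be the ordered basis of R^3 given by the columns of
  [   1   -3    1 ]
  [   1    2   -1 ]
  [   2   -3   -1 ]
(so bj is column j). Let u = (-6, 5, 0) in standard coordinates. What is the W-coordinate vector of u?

(0, 1, -3)

Write u = c_1 b1 + ... + c_3 b3 and solve for the c_i.
Row-reducing the augmented matrix [M | u] gives c = (0, 1, -3).
Check: 0·b1 + b2 - 3b3 = (-6, 5, 0).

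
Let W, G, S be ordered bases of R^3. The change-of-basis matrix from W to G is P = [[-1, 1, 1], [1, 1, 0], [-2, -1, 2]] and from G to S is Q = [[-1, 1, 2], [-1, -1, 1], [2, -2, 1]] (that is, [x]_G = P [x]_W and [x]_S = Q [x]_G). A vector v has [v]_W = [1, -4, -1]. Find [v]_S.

[3, 9, -6]

First [v]_G = P [v]_W = [-6, -3, 0].
Then [v]_S = Q [v]_G = [3, 9, -6].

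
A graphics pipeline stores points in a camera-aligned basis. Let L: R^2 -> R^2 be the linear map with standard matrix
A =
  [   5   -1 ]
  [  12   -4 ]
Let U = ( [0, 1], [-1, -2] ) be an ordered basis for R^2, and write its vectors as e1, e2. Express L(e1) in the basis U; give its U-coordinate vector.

Column 1 of [L]_U is the U-coordinate vector of L(e1).
In standard coordinates L(e1) = A e1 = [-1, -4].
Converting to U: [-1, -4] = -2e1 + e2, so the coordinate vector is [-2, 1].

[-2, 1]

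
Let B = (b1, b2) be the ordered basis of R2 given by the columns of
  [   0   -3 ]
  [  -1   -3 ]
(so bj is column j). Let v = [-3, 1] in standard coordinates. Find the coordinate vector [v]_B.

Write v = c_1 b1 + c_2 b2 and solve for the c_i.
System: 0c_1 - 3c_2 = -3, -c_1 - 3c_2 = 1; solving gives c_1 = -4, c_2 = 1.
Check: -4b1 + b2 = [-3, 1].

[-4, 1]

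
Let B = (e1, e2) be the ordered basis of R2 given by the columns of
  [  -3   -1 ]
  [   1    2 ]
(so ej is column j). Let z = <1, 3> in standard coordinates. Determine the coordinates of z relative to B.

<-1, 2>

[z]_B is the unique c with M c = z, where M has columns e1, e2.
System: -3c_1 - c_2 = 1, c_1 + 2c_2 = 3; solving gives c_1 = -1, c_2 = 2.
Check: -e1 + 2e2 = <1, 3>.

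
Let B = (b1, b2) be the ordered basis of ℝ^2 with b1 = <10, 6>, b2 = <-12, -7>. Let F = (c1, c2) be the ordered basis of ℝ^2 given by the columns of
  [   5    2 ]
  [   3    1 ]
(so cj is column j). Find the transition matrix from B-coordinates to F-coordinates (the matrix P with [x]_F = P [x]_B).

[[2, -2], [0, -1]]

Take x = bj: its B-coordinates are the j-th standard unit vector, so P e_j — column j of P — equals [bj]_F.
b1 = 2c1 + 0·c2, giving column 1 = <2, 0>; repeating for each j gives P = [[2, -2], [0, -1]].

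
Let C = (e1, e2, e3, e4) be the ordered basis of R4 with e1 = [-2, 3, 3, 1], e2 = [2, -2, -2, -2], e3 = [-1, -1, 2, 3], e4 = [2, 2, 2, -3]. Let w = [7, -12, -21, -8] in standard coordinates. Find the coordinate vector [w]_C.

[-3, 1, -3, -2]

Write w = c_1 e1 + ... + c_4 e4 and solve for the c_i.
Row-reducing the augmented matrix [M | w] gives c = (-3, 1, -3, -2).
Check: -3e1 + e2 - 3e3 - 2e4 = [7, -12, -21, -8].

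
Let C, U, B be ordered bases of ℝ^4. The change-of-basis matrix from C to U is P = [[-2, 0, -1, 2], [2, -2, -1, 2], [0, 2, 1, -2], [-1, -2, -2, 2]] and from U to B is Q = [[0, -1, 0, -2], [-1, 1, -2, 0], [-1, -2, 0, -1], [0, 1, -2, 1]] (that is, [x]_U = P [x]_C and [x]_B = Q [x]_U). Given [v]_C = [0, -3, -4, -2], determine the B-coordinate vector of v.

Composing the changes, [v]_B = Q P [v]_C.
Q P = [[0, 6, 5, -6], [4, -6, -2, 4], [-1, 6, 5, -8], [1, -8, -5, 8]]; applying this to [0, -3, -4, -2] gives [-26, 18, -22, 28].

[-26, 18, -22, 28]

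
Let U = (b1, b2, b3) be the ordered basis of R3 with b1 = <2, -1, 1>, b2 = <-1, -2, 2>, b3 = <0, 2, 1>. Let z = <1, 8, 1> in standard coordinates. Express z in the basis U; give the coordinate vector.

We seek scalars with c_1 b1 + ... + c_3 b3 = z; equivalently solve M c = z where the columns of M are b1, ..., b3.
Gaussian elimination on [M | z] yields c = (0, -1, 3).
Check: 0·b1 - b2 + 3b3 = <1, 8, 1>.

<0, -1, 3>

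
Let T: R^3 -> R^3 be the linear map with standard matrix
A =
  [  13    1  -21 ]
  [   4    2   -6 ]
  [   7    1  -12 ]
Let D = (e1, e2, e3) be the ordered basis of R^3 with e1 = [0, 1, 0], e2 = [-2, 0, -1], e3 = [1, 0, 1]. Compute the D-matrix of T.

Let P have columns e1, ..., e3. Then [T]_D = P^(-1) A P.
Here det P = 1, so P^(-1) is integer; computing A P first and then P^(-1)(A P) gives [[2, -2, -2], [0, 3, 3], [1, 1, -2]].

[[2, -2, -2], [0, 3, 3], [1, 1, -2]]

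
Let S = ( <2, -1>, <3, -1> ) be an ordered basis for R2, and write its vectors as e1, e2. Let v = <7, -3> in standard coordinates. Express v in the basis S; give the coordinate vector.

<2, 1>

[v]_S is the unique c with M c = v, where M has columns e1, e2.
System: 2c_1 + 3c_2 = 7, -c_1 - c_2 = -3; solving gives c_1 = 2, c_2 = 1.
Check: 2e1 + e2 = <7, -3>.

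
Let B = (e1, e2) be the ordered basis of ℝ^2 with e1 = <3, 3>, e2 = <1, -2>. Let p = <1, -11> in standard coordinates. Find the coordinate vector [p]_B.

Write p = c_1 e1 + c_2 e2 and solve for the c_i.
System: 3c_1 + c_2 = 1, 3c_1 - 2c_2 = -11; solving gives c_1 = -1, c_2 = 4.
Check: -e1 + 4e2 = <1, -11>.

<-1, 4>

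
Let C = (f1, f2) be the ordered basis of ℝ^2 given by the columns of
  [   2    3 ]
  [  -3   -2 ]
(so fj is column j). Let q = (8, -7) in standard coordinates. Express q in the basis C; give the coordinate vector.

(1, 2)

Write q = c_1 f1 + c_2 f2 and solve for the c_i.
System: 2c_1 + 3c_2 = 8, -3c_1 - 2c_2 = -7; solving gives c_1 = 1, c_2 = 2.
Check: f1 + 2f2 = (8, -7).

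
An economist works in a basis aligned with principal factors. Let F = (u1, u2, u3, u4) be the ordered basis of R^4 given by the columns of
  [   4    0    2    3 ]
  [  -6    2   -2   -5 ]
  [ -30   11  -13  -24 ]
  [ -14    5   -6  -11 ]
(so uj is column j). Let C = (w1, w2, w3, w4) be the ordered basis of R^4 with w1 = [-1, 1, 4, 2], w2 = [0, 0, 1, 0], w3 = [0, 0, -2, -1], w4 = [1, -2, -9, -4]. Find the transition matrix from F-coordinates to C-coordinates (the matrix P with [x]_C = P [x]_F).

Take x = uj: its F-coordinates are the j-th standard unit vector, so P e_j — column j of P — equals [uj]_C.
u1 = -2w1 + 0·w2 + 2w3 + 2w4, giving column 1 = [-2, 0, 2, 2]; repeating for each j gives P = [[-2, -2, -2, -1], [0, -1, -1, 0], [2, -1, 2, 1], [2, -2, 0, 2]].

[[-2, -2, -2, -1], [0, -1, -1, 0], [2, -1, 2, 1], [2, -2, 0, 2]]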